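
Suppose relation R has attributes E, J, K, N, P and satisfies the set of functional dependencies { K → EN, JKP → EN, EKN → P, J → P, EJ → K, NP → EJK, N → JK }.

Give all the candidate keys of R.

{K}⁺: K→EN adds E, N; EKN→P adds P; NP→EJK adds J → {E, J, K, N, P}.
{N}⁺: N→JK adds J, K; K→EN adds E; EKN→P adds P → {E, J, K, N, P}.
{E, J}⁺: J→P adds P; EJ→K adds K; K→EN adds N → {E, J, K, N, P}. Minimal: {J}⁺ = {J, P}; {E}⁺ = {E} — none reach the full schema.

(K), (N), (E, J)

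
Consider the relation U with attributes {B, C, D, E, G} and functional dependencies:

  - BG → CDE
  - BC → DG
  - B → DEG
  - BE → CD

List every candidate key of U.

Attribute B never appears on the right-hand side of any dependency, so B must belong to every candidate key.
{B}⁺ = {B, C, D, E, G}, which is all of the schema, so {B} is the only candidate key.

(B)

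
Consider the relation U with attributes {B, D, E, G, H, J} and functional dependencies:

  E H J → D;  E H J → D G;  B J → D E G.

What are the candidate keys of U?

{B, H, J}⁺: BJ→DEG adds D, E, G → {B, D, E, G, H, J}. Minimal: {H, J}⁺ = {H, J}; {B, J}⁺ = {B, D, E, G, J}; {B, H}⁺ = {B, H} — none reach the full schema.
No other minimal superkey exists.

{B, H, J}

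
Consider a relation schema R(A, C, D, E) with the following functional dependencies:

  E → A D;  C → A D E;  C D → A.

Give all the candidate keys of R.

Attribute C never appears on the right-hand side of any dependency, so C must belong to every candidate key.
{C}⁺ = {A, C, D, E}, which is all of the schema, so {C} is the only candidate key.

{C}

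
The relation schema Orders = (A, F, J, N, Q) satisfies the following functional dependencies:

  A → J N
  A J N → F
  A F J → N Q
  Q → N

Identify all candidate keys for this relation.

{A}

Attribute A never appears on the right-hand side of any dependency, so A must belong to every candidate key.
{A}⁺ = {A, F, J, N, Q}, which is all of the schema, so {A} is the only candidate key.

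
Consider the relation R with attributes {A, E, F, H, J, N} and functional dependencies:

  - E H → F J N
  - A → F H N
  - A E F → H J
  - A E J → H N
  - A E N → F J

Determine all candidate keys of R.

Attributes A, E never appear on any right-hand side, so every candidate key must contain {A, E}.
{A, E}⁺ = {A, E, F, H, J, N}, which is all of the schema, so {A, E} is the only candidate key.

{A, E}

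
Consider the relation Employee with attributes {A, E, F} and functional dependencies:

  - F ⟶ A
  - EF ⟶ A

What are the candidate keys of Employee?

Attributes E, F never appear on any right-hand side, so every candidate key must contain {E, F}.
{E, F}⁺ = {A, E, F}, which is all of the schema, so {E, F} is the only candidate key.

{E, F}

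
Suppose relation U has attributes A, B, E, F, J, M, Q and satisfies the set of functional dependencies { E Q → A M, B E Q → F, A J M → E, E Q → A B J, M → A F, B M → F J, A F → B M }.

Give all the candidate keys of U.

EQ, MQ, AFQ

Attribute Q never appears on the right-hand side of any dependency, so Q must belong to every candidate key.
{Q}⁺ = {Q}, which is not all of the schema, so we must add further attributes.
{E, Q}⁺: EQ→AM adds A, M; EQ→ABJ adds B, J; M→AF adds F → {A, B, E, F, J, M, Q}. Minimal: {Q}⁺ = {Q}; {E}⁺ = {E} — none reach the full schema.
{M, Q}⁺: M→AF adds A, F; AF→BM adds B; BM→FJ adds J; AJM→E adds E → {A, B, E, F, J, M, Q}. Minimal: {Q}⁺ = {Q}; {M}⁺ = {A, B, E, F, J, M} — none reach the full schema.
{A, F, Q}⁺: AF→BM adds B, M; BM→FJ adds J; AJM→E adds E → {A, B, E, F, J, M, Q}. Minimal: {F, Q}⁺ = {F, Q}; {A, Q}⁺ = {A, Q}; {A, F}⁺ = {A, B, E, F, J, M} — none reach the full schema.
Any other superkey contains one of these as a subset, so there are no further candidate keys.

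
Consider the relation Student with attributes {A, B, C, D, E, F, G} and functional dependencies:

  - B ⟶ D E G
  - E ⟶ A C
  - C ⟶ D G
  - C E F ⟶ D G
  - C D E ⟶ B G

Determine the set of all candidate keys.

{B, F}, {E, F}

Attribute F never appears on the right-hand side of any dependency, so F must belong to every candidate key.
{F}⁺ = {F}, which is not all of the schema, so we must add further attributes.
{B, F}⁺: B→DEG adds D, E, G; E→AC adds A, C → {A, B, C, D, E, F, G}. Minimal: {F}⁺ = {F}; {B}⁺ = {A, B, C, D, E, G} — none reach the full schema.
{E, F}⁺: E→AC adds A, C; C→DG adds D, G; CDE→BG adds B → {A, B, C, D, E, F, G}. Minimal: {F}⁺ = {F}; {E}⁺ = {A, B, C, D, E, G} — none reach the full schema.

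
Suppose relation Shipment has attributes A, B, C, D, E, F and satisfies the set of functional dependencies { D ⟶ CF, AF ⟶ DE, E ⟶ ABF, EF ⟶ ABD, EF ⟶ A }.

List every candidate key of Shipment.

{E}⁺: E→ABF adds A, B, F; EF→ABD adds D; D→CF adds C → {A, B, C, D, E, F}.
{A, D}⁺: D→CF adds C, F; AF→DE adds E; E→ABF adds B → {A, B, C, D, E, F}. Minimal: {D}⁺ = {C, D, F}; {A}⁺ = {A} — none reach the full schema.
{A, F}⁺: AF→DE adds D, E; E→ABF adds B; D→CF adds C → {A, B, C, D, E, F}. Minimal: {F}⁺ = {F}; {A}⁺ = {A} — none reach the full schema.
Any other superkey contains one of these as a subset, so there are no further candidate keys.

{E}, {A, D}, {A, F}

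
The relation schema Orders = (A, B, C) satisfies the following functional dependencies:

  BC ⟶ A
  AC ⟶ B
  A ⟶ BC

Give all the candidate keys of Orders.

{A}⁺: A→BC adds B, C → {A, B, C}.
{B, C}⁺: BC→A adds A → {A, B, C}. Minimal: {C}⁺ = {C}; {B}⁺ = {B} — none reach the full schema.

{A}; {B, C}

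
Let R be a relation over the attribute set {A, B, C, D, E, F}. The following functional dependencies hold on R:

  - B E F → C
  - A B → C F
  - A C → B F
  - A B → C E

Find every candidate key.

{A, B, D}⁺: AB→CF adds C, F; AB→CE adds E → {A, B, C, D, E, F}. Minimal: {B, D}⁺ = {B, D}; {A, D}⁺ = {A, D}; {A, B}⁺ = {A, B, C, E, F} — none reach the full schema.
{A, C, D}⁺: AC→BF adds B, F; AB→CE adds E → {A, B, C, D, E, F}. Minimal: {C, D}⁺ = {C, D}; {A, D}⁺ = {A, D}; {A, C}⁺ = {A, B, C, E, F} — none reach the full schema.
Any other superkey contains one of these as a subset, so there are no further candidate keys.

{A, B, D}; {A, C, D}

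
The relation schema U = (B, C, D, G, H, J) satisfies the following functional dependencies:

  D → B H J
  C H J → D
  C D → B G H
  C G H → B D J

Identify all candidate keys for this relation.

CD, CGH, CHJ

Attribute C never appears on the right-hand side of any dependency, so C must belong to every candidate key.
{C}⁺ = {C}, which is not all of the schema, so we must add further attributes.
{C, D}⁺: D→BHJ adds B, H, J; CD→BGH adds G → {B, C, D, G, H, J}.
{C, G, H}⁺: CGH→BDJ adds B, D, J → {B, C, D, G, H, J}.
{C, H, J}⁺: CHJ→D adds D; CD→BGH adds B, G → {B, C, D, G, H, J}.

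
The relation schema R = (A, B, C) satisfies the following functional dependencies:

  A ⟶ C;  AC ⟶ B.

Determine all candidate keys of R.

Attribute A never appears on the right-hand side of any dependency, so A must belong to every candidate key.
{A}⁺ = {A, B, C}, which is all of the schema, so {A} is the only candidate key.

{A}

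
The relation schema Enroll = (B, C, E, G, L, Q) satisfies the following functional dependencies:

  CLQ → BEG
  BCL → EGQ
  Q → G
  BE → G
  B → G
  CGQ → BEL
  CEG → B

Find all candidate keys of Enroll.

Attribute C never appears on the right-hand side of any dependency, so C must belong to every candidate key.
{C}⁺ = {C}, which is not all of the schema, so we must add further attributes.
{C, Q}⁺: Q→G adds G; CGQ→BEL adds B, E, L → {B, C, E, G, L, Q}. Minimal: {Q}⁺ = {G, Q}; {C}⁺ = {C} — none reach the full schema.
{B, C, L}⁺: BCL→EGQ adds E, G, Q → {B, C, E, G, L, Q}. Minimal: {C, L}⁺ = {C, L}; {B, L}⁺ = {B, G, L}; {B, C}⁺ = {B, C, G} — none reach the full schema.
{C, E, G, L}⁺: CEG→B adds B; BCL→EGQ adds Q → {B, C, E, G, L, Q}. Minimal: {E, G, L}⁺ = {E, G, L}; {C, G, L}⁺ = {C, G, L}; {C, E, L}⁺ = {C, E, L}; … — none reach the full schema.
Any other superkey contains one of these as a subset, so there are no further candidate keys.

{C, Q}, {B, C, L}, {C, E, G, L}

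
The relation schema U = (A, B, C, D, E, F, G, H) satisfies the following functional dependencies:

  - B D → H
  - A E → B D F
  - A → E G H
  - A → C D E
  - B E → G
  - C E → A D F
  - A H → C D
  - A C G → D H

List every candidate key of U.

{A}⁺: A→EGH adds E, G, H; A→CDE adds C, D; CE→ADF adds F; AE→BDF adds B → {A, B, C, D, E, F, G, H}.
{C, E}⁺: CE→ADF adds A, D, F; AE→BDF adds B; A→EGH adds G, H → {A, B, C, D, E, F, G, H}.

{A}, {C, E}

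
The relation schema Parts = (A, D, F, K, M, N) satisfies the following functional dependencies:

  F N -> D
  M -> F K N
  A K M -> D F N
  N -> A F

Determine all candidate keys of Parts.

(M)

Attribute M never appears on the right-hand side of any dependency, so M must belong to every candidate key.
{M}⁺ = {A, D, F, K, M, N}, which is all of the schema, so {M} is the only candidate key.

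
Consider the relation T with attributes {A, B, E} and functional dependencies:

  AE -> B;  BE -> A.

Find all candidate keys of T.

AE, BE

Attribute E never appears on the right-hand side of any dependency, so E must belong to every candidate key.
{E}⁺ = {E}, which is not all of the schema, so we must add further attributes.
{A, E}⁺: AE→B adds B → {A, B, E}. Minimal: {E}⁺ = {E}; {A}⁺ = {A} — none reach the full schema.
{B, E}⁺: BE→A adds A → {A, B, E}. Minimal: {E}⁺ = {E}; {B}⁺ = {B} — none reach the full schema.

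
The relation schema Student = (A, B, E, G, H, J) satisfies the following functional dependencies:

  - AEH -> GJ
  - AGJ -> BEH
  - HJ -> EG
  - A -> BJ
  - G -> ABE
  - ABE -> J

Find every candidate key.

{G}, {A, H}, {H, J}

{G}⁺: G→ABE adds A, B, E; ABE→J adds J; AGJ→BEH adds H → {A, B, E, G, H, J}.
{A, H}⁺: A→BJ adds B, J; HJ→EG adds E, G → {A, B, E, G, H, J}.
{H, J}⁺: HJ→EG adds E, G; G→ABE adds A, B → {A, B, E, G, H, J}.
Any other superkey contains one of these as a subset, so there are no further candidate keys.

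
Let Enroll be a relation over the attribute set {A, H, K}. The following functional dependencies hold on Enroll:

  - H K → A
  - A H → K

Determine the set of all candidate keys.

Attribute H never appears on the right-hand side of any dependency, so H must belong to every candidate key.
{H}⁺ = {H}, which is not all of the schema, so we must add further attributes.
{A, H}⁺: AH→K adds K → {A, H, K}. Minimal: {H}⁺ = {H}; {A}⁺ = {A} — none reach the full schema.
{H, K}⁺: HK→A adds A → {A, H, K}. Minimal: {K}⁺ = {K}; {H}⁺ = {H} — none reach the full schema.

{A, H}, {H, K}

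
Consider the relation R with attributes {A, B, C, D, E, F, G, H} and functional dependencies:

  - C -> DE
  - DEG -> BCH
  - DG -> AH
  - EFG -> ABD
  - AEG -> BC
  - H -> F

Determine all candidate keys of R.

{C, G}⁺: C→DE adds D, E; DEG→BCH adds B, H; DG→AH adds A; H→F adds F → {A, B, C, D, E, F, G, H}. Minimal: {G}⁺ = {G}; {C}⁺ = {C, D, E} — none reach the full schema.
{A, E, G}⁺: AEG→BC adds B, C; C→DE adds D; DEG→BCH adds H; H→F adds F → {A, B, C, D, E, F, G, H}. Minimal: {E, G}⁺ = {E, G}; {A, G}⁺ = {A, G}; {A, E}⁺ = {A, E} — none reach the full schema.
{D, E, G}⁺: DEG→BCH adds B, C, H; DG→AH adds A; H→F adds F → {A, B, C, D, E, F, G, H}. Minimal: {E, G}⁺ = {E, G}; {D, G}⁺ = {A, D, F, G, H}; {D, E}⁺ = {D, E} — none reach the full schema.
{E, F, G}⁺: EFG→ABD adds A, B, D; AEG→BC adds C; DEG→BCH adds H → {A, B, C, D, E, F, G, H}. Minimal: {F, G}⁺ = {F, G}; {E, G}⁺ = {E, G}; {E, F}⁺ = {E, F} — none reach the full schema.
{E, G, H}⁺: H→F adds F; EFG→ABD adds A, B, D; AEG→BC adds C → {A, B, C, D, E, F, G, H}. Minimal: {G, H}⁺ = {F, G, H}; {E, H}⁺ = {E, F, H}; {E, G}⁺ = {E, G} — none reach the full schema.

{C, G}; {A, E, G}; {D, E, G}; {E, F, G}; {E, G, H}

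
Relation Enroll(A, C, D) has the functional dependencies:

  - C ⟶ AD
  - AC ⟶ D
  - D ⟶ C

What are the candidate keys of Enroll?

{C}, {D}

{C}⁺: C→AD adds A, D → {A, C, D}.
{D}⁺: D→C adds C; C→AD adds A → {A, C, D}.
Any other superkey contains one of these as a subset, so there are no further candidate keys.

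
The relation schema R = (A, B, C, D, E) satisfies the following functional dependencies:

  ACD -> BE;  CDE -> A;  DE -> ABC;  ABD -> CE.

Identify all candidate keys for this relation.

Attribute D never appears on the right-hand side of any dependency, so D must belong to every candidate key.
{D}⁺ = {D}, which is not all of the schema, so we must add further attributes.
{D, E}⁺: DE→ABC adds A, B, C → {A, B, C, D, E}. Minimal: {E}⁺ = {E}; {D}⁺ = {D} — none reach the full schema.
{A, B, D}⁺: ABD→CE adds C, E → {A, B, C, D, E}. Minimal: {B, D}⁺ = {B, D}; {A, D}⁺ = {A, D}; {A, B}⁺ = {A, B} — none reach the full schema.
{A, C, D}⁺: ACD→BE adds B, E → {A, B, C, D, E}. Minimal: {C, D}⁺ = {C, D}; {A, D}⁺ = {A, D}; {A, C}⁺ = {A, C} — none reach the full schema.

(D, E), (A, B, D), (A, C, D)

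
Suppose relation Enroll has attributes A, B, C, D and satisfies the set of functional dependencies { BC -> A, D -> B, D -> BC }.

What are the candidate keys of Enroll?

Attribute D never appears on the right-hand side of any dependency, so D must belong to every candidate key.
{D}⁺ = {A, B, C, D}, which is all of the schema, so {D} is the only candidate key.

(D)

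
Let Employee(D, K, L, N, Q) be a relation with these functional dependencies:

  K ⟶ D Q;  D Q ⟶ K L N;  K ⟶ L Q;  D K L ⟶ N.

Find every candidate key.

{K}⁺: K→DQ adds D, Q; DQ→KLN adds L, N → {D, K, L, N, Q}.
{D, Q}⁺: DQ→KLN adds K, L, N → {D, K, L, N, Q}. Minimal: {Q}⁺ = {Q}; {D}⁺ = {D} — none reach the full schema.
Any other superkey contains one of these as a subset, so there are no further candidate keys.

(K); (D, Q)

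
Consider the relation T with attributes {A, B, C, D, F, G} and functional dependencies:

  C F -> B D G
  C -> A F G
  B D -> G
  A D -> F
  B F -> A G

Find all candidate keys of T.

{C}

Attribute C never appears on the right-hand side of any dependency, so C must belong to every candidate key.
{C}⁺ = {A, B, C, D, F, G}, which is all of the schema, so {C} is the only candidate key.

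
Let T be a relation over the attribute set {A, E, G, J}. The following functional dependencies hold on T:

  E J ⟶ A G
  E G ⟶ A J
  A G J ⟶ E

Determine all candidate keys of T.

{E, G}; {E, J}; {A, G, J}

{E, G}⁺: EG→AJ adds A, J → {A, E, G, J}.
{E, J}⁺: EJ→AG adds A, G → {A, E, G, J}.
{A, G, J}⁺: AGJ→E adds E → {A, E, G, J}.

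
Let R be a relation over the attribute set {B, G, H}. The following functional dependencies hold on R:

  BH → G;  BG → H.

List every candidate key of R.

{B, G}, {B, H}

{B, G}⁺: BG→H adds H → {B, G, H}. Minimal: {G}⁺ = {G}; {B}⁺ = {B} — none reach the full schema.
{B, H}⁺: BH→G adds G → {B, G, H}. Minimal: {H}⁺ = {H}; {B}⁺ = {B} — none reach the full schema.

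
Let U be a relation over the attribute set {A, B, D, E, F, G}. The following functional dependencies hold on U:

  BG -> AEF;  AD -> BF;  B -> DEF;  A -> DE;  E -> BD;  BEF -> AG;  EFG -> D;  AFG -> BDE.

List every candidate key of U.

{A}⁺: A→DE adds D, E; E→BD adds B; AD→BF adds F; BEF→AG adds G → {A, B, D, E, F, G}.
{B}⁺: B→DEF adds D, E, F; BEF→AG adds A, G → {A, B, D, E, F, G}.
{E}⁺: E→BD adds B, D; B→DEF adds F; BEF→AG adds A, G → {A, B, D, E, F, G}.
Any other superkey contains one of these as a subset, so there are no further candidate keys.

{A}; {B}; {E}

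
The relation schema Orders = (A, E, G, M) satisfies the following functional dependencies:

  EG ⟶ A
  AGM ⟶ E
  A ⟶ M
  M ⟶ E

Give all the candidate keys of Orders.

Attribute G never appears on the right-hand side of any dependency, so G must belong to every candidate key.
{G}⁺ = {G}, which is not all of the schema, so we must add further attributes.
{A, G}⁺: A→M adds M; M→E adds E → {A, E, G, M}.
{E, G}⁺: EG→A adds A; A→M adds M → {A, E, G, M}.
{G, M}⁺: M→E adds E; EG→A adds A → {A, E, G, M}.

AG, EG, GM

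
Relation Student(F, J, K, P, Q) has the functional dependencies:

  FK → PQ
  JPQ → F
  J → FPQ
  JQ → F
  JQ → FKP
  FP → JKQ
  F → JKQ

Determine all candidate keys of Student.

{F}⁺: F→JKQ adds J, K, Q; FK→PQ adds P → {F, J, K, P, Q}.
{J}⁺: J→FPQ adds F, P, Q; JQ→FKP adds K → {F, J, K, P, Q}.

{F}, {J}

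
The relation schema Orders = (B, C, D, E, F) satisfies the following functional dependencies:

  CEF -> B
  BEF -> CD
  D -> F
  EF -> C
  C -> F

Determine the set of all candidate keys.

Attribute E never appears on the right-hand side of any dependency, so E must belong to every candidate key.
{E}⁺ = {E}, which is not all of the schema, so we must add further attributes.
{C, E}⁺: C→F adds F; CEF→B adds B; BEF→CD adds D → {B, C, D, E, F}.
{D, E}⁺: D→F adds F; EF→C adds C; CEF→B adds B → {B, C, D, E, F}.
{E, F}⁺: EF→C adds C; CEF→B adds B; BEF→CD adds D → {B, C, D, E, F}.
Any other superkey contains one of these as a subset, so there are no further candidate keys.

(C, E), (D, E), (E, F)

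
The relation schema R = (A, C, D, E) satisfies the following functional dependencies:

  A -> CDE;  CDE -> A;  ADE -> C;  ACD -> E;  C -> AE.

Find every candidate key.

{A}⁺: A→CDE adds C, D, E → {A, C, D, E}.
{C}⁺: C→AE adds A, E; A→CDE adds D → {A, C, D, E}.

{A}, {C}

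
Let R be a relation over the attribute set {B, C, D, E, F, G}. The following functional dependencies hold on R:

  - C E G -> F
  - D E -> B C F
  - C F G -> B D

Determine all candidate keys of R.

{C, E, G}; {D, E, G}

{C, E, G}⁺: CEG→F adds F; CFG→BD adds B, D → {B, C, D, E, F, G}. Minimal: {E, G}⁺ = {E, G}; {C, G}⁺ = {C, G}; {C, E}⁺ = {C, E} — none reach the full schema.
{D, E, G}⁺: DE→BCF adds B, C, F → {B, C, D, E, F, G}. Minimal: {E, G}⁺ = {E, G}; {D, G}⁺ = {D, G}; {D, E}⁺ = {B, C, D, E, F} — none reach the full schema.
Any other superkey contains one of these as a subset, so there are no further candidate keys.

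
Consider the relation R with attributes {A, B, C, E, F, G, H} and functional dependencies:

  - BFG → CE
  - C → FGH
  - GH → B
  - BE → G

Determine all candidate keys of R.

Attribute A never appears on the right-hand side of any dependency, so A must belong to every candidate key.
{A}⁺ = {A}, which is not all of the schema, so we must add further attributes.
{A, C}⁺: C→FGH adds F, G, H; GH→B adds B; BFG→CE adds E → {A, B, C, E, F, G, H}. Minimal: {C}⁺ = {B, C, E, F, G, H}; {A}⁺ = {A} — none reach the full schema.
{A, B, E, F}⁺: BE→G adds G; BFG→CE adds C; C→FGH adds H → {A, B, C, E, F, G, H}. Minimal: {B, E, F}⁺ = {B, C, E, F, G, H}; {A, E, F}⁺ = {A, E, F}; {A, B, F}⁺ = {A, B, F}; … — none reach the full schema.
{A, B, F, G}⁺: BFG→CE adds C, E; C→FGH adds H → {A, B, C, E, F, G, H}. Minimal: {B, F, G}⁺ = {B, C, E, F, G, H}; {A, F, G}⁺ = {A, F, G}; {A, B, G}⁺ = {A, B, G}; … — none reach the full schema.
{A, F, G, H}⁺: GH→B adds B; BFG→CE adds C, E → {A, B, C, E, F, G, H}. Minimal: {F, G, H}⁺ = {B, C, E, F, G, H}; {A, G, H}⁺ = {A, B, G, H}; {A, F, H}⁺ = {A, F, H}; … — none reach the full schema.

{A, C}; {A, B, E, F}; {A, B, F, G}; {A, F, G, H}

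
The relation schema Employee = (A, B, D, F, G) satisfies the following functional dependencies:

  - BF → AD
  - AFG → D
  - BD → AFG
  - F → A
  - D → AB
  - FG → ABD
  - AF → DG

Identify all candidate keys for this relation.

{D}; {F}

{D}⁺: D→AB adds A, B; BD→AFG adds F, G → {A, B, D, F, G}.
{F}⁺: F→A adds A; AF→DG adds D, G; D→AB adds B → {A, B, D, F, G}.
Any other superkey contains one of these as a subset, so there are no further candidate keys.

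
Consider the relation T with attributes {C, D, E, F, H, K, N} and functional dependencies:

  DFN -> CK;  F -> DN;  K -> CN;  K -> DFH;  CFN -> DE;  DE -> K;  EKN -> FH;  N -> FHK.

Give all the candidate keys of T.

{F}⁺: F→DN adds D, N; N→FHK adds H, K; DFN→CK adds C; CFN→DE adds E → {C, D, E, F, H, K, N}.
{K}⁺: K→CN adds C, N; K→DFH adds D, F, H; CFN→DE adds E → {C, D, E, F, H, K, N}.
{N}⁺: N→FHK adds F, H, K; F→DN adds D; K→CN adds C; CFN→DE adds E → {C, D, E, F, H, K, N}.
{D, E}⁺: DE→K adds K; K→CN adds C, N; K→DFH adds F, H → {C, D, E, F, H, K, N}.

(F), (K), (N), (D, E)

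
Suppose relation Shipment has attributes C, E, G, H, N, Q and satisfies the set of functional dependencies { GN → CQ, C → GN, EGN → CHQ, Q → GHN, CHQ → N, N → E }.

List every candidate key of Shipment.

{C}⁺: C→GN adds G, N; N→E adds E; GN→CQ adds Q; EGN→CHQ adds H → {C, E, G, H, N, Q}.
{Q}⁺: Q→GHN adds G, H, N; N→E adds E; GN→CQ adds C → {C, E, G, H, N, Q}.
{G, N}⁺: GN→CQ adds C, Q; Q→GHN adds H; N→E adds E → {C, E, G, H, N, Q}. Minimal: {N}⁺ = {E, N}; {G}⁺ = {G} — none reach the full schema.

C, Q, GN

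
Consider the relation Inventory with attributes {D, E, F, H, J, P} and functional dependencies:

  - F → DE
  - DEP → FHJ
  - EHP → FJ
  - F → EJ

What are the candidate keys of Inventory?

Attribute P never appears on the right-hand side of any dependency, so P must belong to every candidate key.
{P}⁺ = {P}, which is not all of the schema, so we must add further attributes.
{F, P}⁺: F→DE adds D, E; DEP→FHJ adds H, J → {D, E, F, H, J, P}. Minimal: {P}⁺ = {P}; {F}⁺ = {D, E, F, J} — none reach the full schema.
{D, E, P}⁺: DEP→FHJ adds F, H, J → {D, E, F, H, J, P}. Minimal: {E, P}⁺ = {E, P}; {D, P}⁺ = {D, P}; {D, E}⁺ = {D, E} — none reach the full schema.
{E, H, P}⁺: EHP→FJ adds F, J; F→DE adds D → {D, E, F, H, J, P}. Minimal: {H, P}⁺ = {H, P}; {E, P}⁺ = {E, P}; {E, H}⁺ = {E, H} — none reach the full schema.

{F, P}; {D, E, P}; {E, H, P}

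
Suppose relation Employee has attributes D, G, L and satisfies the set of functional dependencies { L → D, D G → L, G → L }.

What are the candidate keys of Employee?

{G}⁺: G→L adds L; L→D adds D → {D, G, L}.
No other minimal superkey exists.

(G)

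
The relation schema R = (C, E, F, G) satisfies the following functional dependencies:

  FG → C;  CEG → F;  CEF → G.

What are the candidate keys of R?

Attribute E never appears on the right-hand side of any dependency, so E must belong to every candidate key.
{E}⁺ = {E}, which is not all of the schema, so we must add further attributes.
{C, E, F}⁺: CEF→G adds G → {C, E, F, G}. Minimal: {E, F}⁺ = {E, F}; {C, F}⁺ = {C, F}; {C, E}⁺ = {C, E} — none reach the full schema.
{C, E, G}⁺: CEG→F adds F → {C, E, F, G}. Minimal: {E, G}⁺ = {E, G}; {C, G}⁺ = {C, G}; {C, E}⁺ = {C, E} — none reach the full schema.
{E, F, G}⁺: FG→C adds C → {C, E, F, G}. Minimal: {F, G}⁺ = {C, F, G}; {E, G}⁺ = {E, G}; {E, F}⁺ = {E, F} — none reach the full schema.

{C, E, F}; {C, E, G}; {E, F, G}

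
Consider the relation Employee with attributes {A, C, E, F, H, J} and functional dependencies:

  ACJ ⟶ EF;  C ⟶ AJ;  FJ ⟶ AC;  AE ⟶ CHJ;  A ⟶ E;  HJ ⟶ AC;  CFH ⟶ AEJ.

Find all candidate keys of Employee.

{A}⁺: A→E adds E; AE→CHJ adds C, H, J; ACJ→EF adds F → {A, C, E, F, H, J}.
{C}⁺: C→AJ adds A, J; A→E adds E; ACJ→EF adds F; AE→CHJ adds H → {A, C, E, F, H, J}.
{F, J}⁺: FJ→AC adds A, C; A→E adds E; AE→CHJ adds H → {A, C, E, F, H, J}.
{H, J}⁺: HJ→AC adds A, C; ACJ→EF adds E, F → {A, C, E, F, H, J}.

(A); (C); (F, J); (H, J)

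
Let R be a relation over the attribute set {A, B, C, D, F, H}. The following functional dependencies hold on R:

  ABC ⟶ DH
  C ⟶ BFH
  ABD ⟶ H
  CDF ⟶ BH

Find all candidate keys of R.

Attributes A, C never appear on any right-hand side, so every candidate key must contain {A, C}.
{A, C}⁺ = {A, B, C, D, F, H}, which is all of the schema, so {A, C} is the only candidate key.

{A, C}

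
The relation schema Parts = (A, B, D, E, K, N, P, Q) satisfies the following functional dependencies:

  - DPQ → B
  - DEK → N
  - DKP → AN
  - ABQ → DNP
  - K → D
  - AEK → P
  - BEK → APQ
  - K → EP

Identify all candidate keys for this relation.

BK, KQ

Attribute K never appears on the right-hand side of any dependency, so K must belong to every candidate key.
{K}⁺ = {A, D, E, K, N, P}, which is not all of the schema, so we must add further attributes.
{B, K}⁺: K→D adds D; K→EP adds E, P; DEK→N adds N; DKP→AN adds A; BEK→APQ adds Q → {A, B, D, E, K, N, P, Q}. Minimal: {K}⁺ = {A, D, E, K, N, P}; {B}⁺ = {B} — none reach the full schema.
{K, Q}⁺: K→D adds D; K→EP adds E, P; DPQ→B adds B; DEK→N adds N; DKP→AN adds A → {A, B, D, E, K, N, P, Q}. Minimal: {Q}⁺ = {Q}; {K}⁺ = {A, D, E, K, N, P} — none reach the full schema.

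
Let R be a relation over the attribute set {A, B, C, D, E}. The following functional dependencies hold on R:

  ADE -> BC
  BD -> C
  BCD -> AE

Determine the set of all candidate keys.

{B, D}, {A, D, E}

Attribute D never appears on the right-hand side of any dependency, so D must belong to every candidate key.
{D}⁺ = {D}, which is not all of the schema, so we must add further attributes.
{B, D}⁺: BD→C adds C; BCD→AE adds A, E → {A, B, C, D, E}. Minimal: {D}⁺ = {D}; {B}⁺ = {B} — none reach the full schema.
{A, D, E}⁺: ADE→BC adds B, C → {A, B, C, D, E}. Minimal: {D, E}⁺ = {D, E}; {A, E}⁺ = {A, E}; {A, D}⁺ = {A, D} — none reach the full schema.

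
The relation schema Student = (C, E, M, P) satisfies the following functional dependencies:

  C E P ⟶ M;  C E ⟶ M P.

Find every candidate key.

Attributes C, E never appear on any right-hand side, so every candidate key must contain {C, E}.
{C, E}⁺ = {C, E, M, P}, which is all of the schema, so {C, E} is the only candidate key.

{C, E}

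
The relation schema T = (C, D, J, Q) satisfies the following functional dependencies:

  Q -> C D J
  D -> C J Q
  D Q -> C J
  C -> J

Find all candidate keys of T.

{D}, {Q}

{D}⁺: D→CJQ adds C, J, Q → {C, D, J, Q}.
{Q}⁺: Q→CDJ adds C, D, J → {C, D, J, Q}.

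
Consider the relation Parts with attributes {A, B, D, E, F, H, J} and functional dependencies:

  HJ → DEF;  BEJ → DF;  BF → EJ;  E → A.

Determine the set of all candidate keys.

BFH; BHJ

Attributes B, H never appear on any right-hand side, so every candidate key must contain {B, H}.
{B, H}⁺ = {B, H}, which is not all of the schema, so we must add further attributes.
{B, F, H}⁺: BF→EJ adds E, J; E→A adds A; HJ→DEF adds D → {A, B, D, E, F, H, J}. Minimal: {F, H}⁺ = {F, H}; {B, H}⁺ = {B, H}; {B, F}⁺ = {A, B, D, E, F, J} — none reach the full schema.
{B, H, J}⁺: HJ→DEF adds D, E, F; E→A adds A → {A, B, D, E, F, H, J}. Minimal: {H, J}⁺ = {A, D, E, F, H, J}; {B, J}⁺ = {B, J}; {B, H}⁺ = {B, H} — none reach the full schema.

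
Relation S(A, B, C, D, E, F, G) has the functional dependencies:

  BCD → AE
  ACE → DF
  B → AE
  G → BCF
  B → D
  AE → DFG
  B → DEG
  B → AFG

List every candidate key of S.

{B}, {G}, {A, E}

{B}⁺: B→AE adds A, E; B→D adds D; AE→DFG adds F, G; G→BCF adds C → {A, B, C, D, E, F, G}.
{G}⁺: G→BCF adds B, C, F; B→D adds D; B→DEG adds E; B→AFG adds A → {A, B, C, D, E, F, G}.
{A, E}⁺: AE→DFG adds D, F, G; G→BCF adds B, C → {A, B, C, D, E, F, G}. Minimal: {E}⁺ = {E}; {A}⁺ = {A} — none reach the full schema.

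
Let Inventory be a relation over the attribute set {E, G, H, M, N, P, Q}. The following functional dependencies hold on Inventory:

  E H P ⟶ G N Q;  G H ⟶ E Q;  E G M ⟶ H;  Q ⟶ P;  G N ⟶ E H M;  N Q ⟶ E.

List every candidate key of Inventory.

{G, H}⁺: GH→EQ adds E, Q; Q→P adds P; EHP→GNQ adds N; GN→EHM adds M → {E, G, H, M, N, P, Q}. Minimal: {H}⁺ = {H}; {G}⁺ = {G} — none reach the full schema.
{G, N}⁺: GN→EHM adds E, H, M; GH→EQ adds Q; Q→P adds P → {E, G, H, M, N, P, Q}. Minimal: {N}⁺ = {N}; {G}⁺ = {G} — none reach the full schema.
{E, G, M}⁺: EGM→H adds H; GH→EQ adds Q; Q→P adds P; EHP→GNQ adds N → {E, G, H, M, N, P, Q}. Minimal: {G, M}⁺ = {G, M}; {E, M}⁺ = {E, M}; {E, G}⁺ = {E, G} — none reach the full schema.
{E, H, P}⁺: EHP→GNQ adds G, N, Q; GN→EHM adds M → {E, G, H, M, N, P, Q}. Minimal: {H, P}⁺ = {H, P}; {E, P}⁺ = {E, P}; {E, H}⁺ = {E, H} — none reach the full schema.
{E, H, Q}⁺: Q→P adds P; EHP→GNQ adds G, N; GN→EHM adds M → {E, G, H, M, N, P, Q}. Minimal: {H, Q}⁺ = {H, P, Q}; {E, Q}⁺ = {E, P, Q}; {E, H}⁺ = {E, H} — none reach the full schema.
{H, N, Q}⁺: Q→P adds P; NQ→E adds E; EHP→GNQ adds G; GN→EHM adds M → {E, G, H, M, N, P, Q}. Minimal: {N, Q}⁺ = {E, N, P, Q}; {H, Q}⁺ = {H, P, Q}; {H, N}⁺ = {H, N} — none reach the full schema.
Any other superkey contains one of these as a subset, so there are no further candidate keys.

{G, H}, {G, N}, {E, G, M}, {E, H, P}, {E, H, Q}, {H, N, Q}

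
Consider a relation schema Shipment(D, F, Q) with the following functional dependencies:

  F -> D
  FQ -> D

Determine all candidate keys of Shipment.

(F, Q)

Attributes F, Q never appear on any right-hand side, so every candidate key must contain {F, Q}.
{F, Q}⁺ = {D, F, Q}, which is all of the schema, so {F, Q} is the only candidate key.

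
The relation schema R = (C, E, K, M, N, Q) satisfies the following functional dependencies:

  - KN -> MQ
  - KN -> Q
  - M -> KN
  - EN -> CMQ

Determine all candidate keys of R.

Attribute E never appears on the right-hand side of any dependency, so E must belong to every candidate key.
{E}⁺ = {E}, which is not all of the schema, so we must add further attributes.
{E, M}⁺: M→KN adds K, N; EN→CMQ adds C, Q → {C, E, K, M, N, Q}.
{E, N}⁺: EN→CMQ adds C, M, Q; M→KN adds K → {C, E, K, M, N, Q}.

{E, M}, {E, N}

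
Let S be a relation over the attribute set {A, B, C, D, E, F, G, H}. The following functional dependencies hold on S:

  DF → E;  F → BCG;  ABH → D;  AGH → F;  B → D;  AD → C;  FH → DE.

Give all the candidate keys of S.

Attributes A, H never appear on any right-hand side, so every candidate key must contain {A, H}.
{A, H}⁺ = {A, H}, which is not all of the schema, so we must add further attributes.
{A, F, H}⁺: F→BCG adds B, C, G; ABH→D adds D; FH→DE adds E → {A, B, C, D, E, F, G, H}. Minimal: {F, H}⁺ = {B, C, D, E, F, G, H}; {A, H}⁺ = {A, H}; {A, F}⁺ = {A, B, C, D, E, F, G} — none reach the full schema.
{A, G, H}⁺: AGH→F adds F; FH→DE adds D, E; F→BCG adds B, C → {A, B, C, D, E, F, G, H}. Minimal: {G, H}⁺ = {G, H}; {A, H}⁺ = {A, H}; {A, G}⁺ = {A, G} — none reach the full schema.
Any other superkey contains one of these as a subset, so there are no further candidate keys.

(A, F, H); (A, G, H)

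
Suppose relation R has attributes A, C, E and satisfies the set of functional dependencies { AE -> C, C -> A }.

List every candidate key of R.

Attribute E never appears on the right-hand side of any dependency, so E must belong to every candidate key.
{E}⁺ = {E}, which is not all of the schema, so we must add further attributes.
{A, E}⁺: AE→C adds C → {A, C, E}. Minimal: {E}⁺ = {E}; {A}⁺ = {A} — none reach the full schema.
{C, E}⁺: C→A adds A → {A, C, E}. Minimal: {E}⁺ = {E}; {C}⁺ = {A, C} — none reach the full schema.

AE, CE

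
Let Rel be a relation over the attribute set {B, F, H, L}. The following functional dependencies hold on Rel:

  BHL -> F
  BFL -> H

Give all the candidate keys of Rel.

{B, F, L}⁺: BFL→H adds H → {B, F, H, L}. Minimal: {F, L}⁺ = {F, L}; {B, L}⁺ = {B, L}; {B, F}⁺ = {B, F} — none reach the full schema.
{B, H, L}⁺: BHL→F adds F → {B, F, H, L}. Minimal: {H, L}⁺ = {H, L}; {B, L}⁺ = {B, L}; {B, H}⁺ = {B, H} — none reach the full schema.
Any other superkey contains one of these as a subset, so there are no further candidate keys.

{B, F, L}; {B, H, L}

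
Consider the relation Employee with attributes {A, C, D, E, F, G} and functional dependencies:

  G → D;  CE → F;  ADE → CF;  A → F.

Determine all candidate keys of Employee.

{A, E, G}⁺: G→D adds D; ADE→CF adds C, F → {A, C, D, E, F, G}.

{A, E, G}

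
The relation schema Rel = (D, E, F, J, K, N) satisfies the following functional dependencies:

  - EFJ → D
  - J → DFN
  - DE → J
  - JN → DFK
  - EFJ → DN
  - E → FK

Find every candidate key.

{D, E}, {E, J}

{D, E}⁺: DE→J adds J; E→FK adds F, K; J→DFN adds N → {D, E, F, J, K, N}. Minimal: {E}⁺ = {E, F, K}; {D}⁺ = {D} — none reach the full schema.
{E, J}⁺: J→DFN adds D, F, N; JN→DFK adds K → {D, E, F, J, K, N}. Minimal: {J}⁺ = {D, F, J, K, N}; {E}⁺ = {E, F, K} — none reach the full schema.
Any other superkey contains one of these as a subset, so there are no further candidate keys.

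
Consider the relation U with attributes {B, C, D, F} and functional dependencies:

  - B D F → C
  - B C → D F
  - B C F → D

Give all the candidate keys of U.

(B, C), (B, D, F)

Attribute B never appears on the right-hand side of any dependency, so B must belong to every candidate key.
{B}⁺ = {B}, which is not all of the schema, so we must add further attributes.
{B, C}⁺: BC→DF adds D, F → {B, C, D, F}. Minimal: {C}⁺ = {C}; {B}⁺ = {B} — none reach the full schema.
{B, D, F}⁺: BDF→C adds C → {B, C, D, F}. Minimal: {D, F}⁺ = {D, F}; {B, F}⁺ = {B, F}; {B, D}⁺ = {B, D} — none reach the full schema.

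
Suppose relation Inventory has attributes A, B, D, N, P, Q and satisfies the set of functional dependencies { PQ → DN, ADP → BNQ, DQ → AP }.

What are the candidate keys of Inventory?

{D, Q}, {P, Q}, {A, D, P}

{D, Q}⁺: DQ→AP adds A, P; PQ→DN adds N; ADP→BNQ adds B → {A, B, D, N, P, Q}. Minimal: {Q}⁺ = {Q}; {D}⁺ = {D} — none reach the full schema.
{P, Q}⁺: PQ→DN adds D, N; DQ→AP adds A; ADP→BNQ adds B → {A, B, D, N, P, Q}. Minimal: {Q}⁺ = {Q}; {P}⁺ = {P} — none reach the full schema.
{A, D, P}⁺: ADP→BNQ adds B, N, Q → {A, B, D, N, P, Q}. Minimal: {D, P}⁺ = {D, P}; {A, P}⁺ = {A, P}; {A, D}⁺ = {A, D} — none reach the full schema.
Any other superkey contains one of these as a subset, so there are no further candidate keys.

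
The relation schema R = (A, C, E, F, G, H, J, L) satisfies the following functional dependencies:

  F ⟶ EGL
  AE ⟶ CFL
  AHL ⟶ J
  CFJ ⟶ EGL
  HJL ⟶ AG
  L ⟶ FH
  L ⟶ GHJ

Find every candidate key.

{F}⁺: F→EGL adds E, G, L; L→FH adds H; L→GHJ adds J; HJL→AG adds A; AE→CFL adds C → {A, C, E, F, G, H, J, L}.
{L}⁺: L→FH adds F, H; L→GHJ adds G, J; F→EGL adds E; HJL→AG adds A; AE→CFL adds C → {A, C, E, F, G, H, J, L}.
{A, E}⁺: AE→CFL adds C, F, L; L→FH adds H; L→GHJ adds G, J → {A, C, E, F, G, H, J, L}. Minimal: {E}⁺ = {E}; {A}⁺ = {A} — none reach the full schema.
Any other superkey contains one of these as a subset, so there are no further candidate keys.

F, L, AE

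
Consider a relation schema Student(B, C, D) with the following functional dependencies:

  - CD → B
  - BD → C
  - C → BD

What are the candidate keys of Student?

(C), (B, D)

{C}⁺: C→BD adds B, D → {B, C, D}.
{B, D}⁺: BD→C adds C → {B, C, D}. Minimal: {D}⁺ = {D}; {B}⁺ = {B} — none reach the full schema.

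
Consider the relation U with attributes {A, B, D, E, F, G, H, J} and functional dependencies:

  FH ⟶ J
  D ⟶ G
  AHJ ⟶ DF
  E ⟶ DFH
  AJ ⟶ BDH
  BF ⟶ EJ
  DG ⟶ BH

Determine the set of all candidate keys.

Attribute A never appears on the right-hand side of any dependency, so A must belong to every candidate key.
{A}⁺ = {A}, which is not all of the schema, so we must add further attributes.
{A, E}⁺: E→DFH adds D, F, H; FH→J adds J; D→G adds G; AJ→BDH adds B → {A, B, D, E, F, G, H, J}. Minimal: {E}⁺ = {B, D, E, F, G, H, J}; {A}⁺ = {A} — none reach the full schema.
{A, J}⁺: AJ→BDH adds B, D, H; D→G adds G; AHJ→DF adds F; BF→EJ adds E → {A, B, D, E, F, G, H, J}. Minimal: {J}⁺ = {J}; {A}⁺ = {A} — none reach the full schema.
{A, B, F}⁺: BF→EJ adds E, J; E→DFH adds D, H; D→G adds G → {A, B, D, E, F, G, H, J}. Minimal: {B, F}⁺ = {B, D, E, F, G, H, J}; {A, F}⁺ = {A, F}; {A, B}⁺ = {A, B} — none reach the full schema.
{A, D, F}⁺: D→G adds G; DG→BH adds B, H; FH→J adds J; BF→EJ adds E → {A, B, D, E, F, G, H, J}. Minimal: {D, F}⁺ = {B, D, E, F, G, H, J}; {A, F}⁺ = {A, F}; {A, D}⁺ = {A, B, D, G, H} — none reach the full schema.
{A, F, H}⁺: FH→J adds J; AHJ→DF adds D; AJ→BDH adds B; BF→EJ adds E; D→G adds G → {A, B, D, E, F, G, H, J}. Minimal: {F, H}⁺ = {F, H, J}; {A, H}⁺ = {A, H}; {A, F}⁺ = {A, F} — none reach the full schema.

{A, E}, {A, J}, {A, B, F}, {A, D, F}, {A, F, H}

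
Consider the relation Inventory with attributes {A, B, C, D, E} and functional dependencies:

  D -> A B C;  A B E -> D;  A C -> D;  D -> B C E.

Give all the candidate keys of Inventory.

{D}⁺: D→ABC adds A, B, C; D→BCE adds E → {A, B, C, D, E}.
{A, C}⁺: AC→D adds D; D→BCE adds B, E → {A, B, C, D, E}. Minimal: {C}⁺ = {C}; {A}⁺ = {A} — none reach the full schema.
{A, B, E}⁺: ABE→D adds D; D→BCE adds C → {A, B, C, D, E}. Minimal: {B, E}⁺ = {B, E}; {A, E}⁺ = {A, E}; {A, B}⁺ = {A, B} — none reach the full schema.
Any other superkey contains one of these as a subset, so there are no further candidate keys.

D; AC; ABE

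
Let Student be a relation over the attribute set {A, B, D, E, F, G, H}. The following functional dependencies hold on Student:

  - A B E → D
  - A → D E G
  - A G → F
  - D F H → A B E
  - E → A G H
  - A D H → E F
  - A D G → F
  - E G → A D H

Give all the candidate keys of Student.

{A}, {E}, {D, F, H}

{A}⁺: A→DEG adds D, E, G; AG→F adds F; E→AGH adds H; DFH→ABE adds B → {A, B, D, E, F, G, H}.
{E}⁺: E→AGH adds A, G, H; EG→ADH adds D; AG→F adds F; DFH→ABE adds B → {A, B, D, E, F, G, H}.
{D, F, H}⁺: DFH→ABE adds A, B, E; E→AGH adds G → {A, B, D, E, F, G, H}. Minimal: {F, H}⁺ = {F, H}; {D, H}⁺ = {D, H}; {D, F}⁺ = {D, F} — none reach the full schema.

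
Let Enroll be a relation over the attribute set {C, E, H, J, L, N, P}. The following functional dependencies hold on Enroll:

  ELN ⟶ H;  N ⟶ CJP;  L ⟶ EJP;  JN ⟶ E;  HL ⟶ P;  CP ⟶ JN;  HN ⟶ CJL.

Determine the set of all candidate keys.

{C, L}⁺: L→EJP adds E, J, P; CP→JN adds N; ELN→H adds H → {C, E, H, J, L, N, P}. Minimal: {L}⁺ = {E, J, L, P}; {C}⁺ = {C} — none reach the full schema.
{H, N}⁺: N→CJP adds C, J, P; JN→E adds E; HN→CJL adds L → {C, E, H, J, L, N, P}. Minimal: {N}⁺ = {C, E, J, N, P}; {H}⁺ = {H} — none reach the full schema.
{L, N}⁺: N→CJP adds C, J, P; L→EJP adds E; ELN→H adds H → {C, E, H, J, L, N, P}. Minimal: {N}⁺ = {C, E, J, N, P}; {L}⁺ = {E, J, L, P} — none reach the full schema.
{C, H, P}⁺: CP→JN adds J, N; HN→CJL adds L; L→EJP adds E → {C, E, H, J, L, N, P}. Minimal: {H, P}⁺ = {H, P}; {C, P}⁺ = {C, E, J, N, P}; {C, H}⁺ = {C, H} — none reach the full schema.
Any other superkey contains one of these as a subset, so there are no further candidate keys.

(C, L), (H, N), (L, N), (C, H, P)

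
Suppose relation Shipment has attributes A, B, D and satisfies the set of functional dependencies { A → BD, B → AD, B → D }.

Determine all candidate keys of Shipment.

{A}; {B}

{A}⁺: A→BD adds B, D → {A, B, D}.
{B}⁺: B→AD adds A, D → {A, B, D}.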